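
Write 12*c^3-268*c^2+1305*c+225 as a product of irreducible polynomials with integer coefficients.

(2*c-15)*(6*c+1)*(c-15)

By the rational root theorem, c = 15/2 is a root, so (2*c-15) divides it; the quotient is 6*c^2-89*c-15.
The remaining quadratic factors as (c-15)(6*c+1).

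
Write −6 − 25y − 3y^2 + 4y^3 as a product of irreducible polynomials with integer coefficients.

(4y + 1)(y + 2)(y − 3)

By the rational root theorem, y = −1/4 is a root, so (4y + 1) divides it; the quotient is y^2 − y − 6.
The remaining quadratic factors as (y − 3)(y + 2).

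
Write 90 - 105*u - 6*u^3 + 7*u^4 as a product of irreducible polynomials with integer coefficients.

(7*u - 6)*(u^3 - 15)

Group as (7*u^4 - 105*u) + (-6*u^3 + 90) = 7*u*(u^3 - 15) - 6*(u^3 - 15).
Both groups share the factor (u^3 - 15).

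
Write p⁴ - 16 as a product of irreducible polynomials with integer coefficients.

Substitute u = p² to get a quadratic in u, then factor.
p² + 4 is irreducible over ℤ (sum of squares).
p² - 4 is a difference of squares.

(p + 2)(p - 2)(p² + 4)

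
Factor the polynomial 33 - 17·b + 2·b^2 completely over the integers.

(2·b - 11)·(b - 3)

Need a pair with product 2·33 = 66 and sum -17: that's -6 and -11.
Split the middle term: 2·b^2 - 6·b - 11·b + 33 = 2·b·(b - 3) - 11·(b - 3).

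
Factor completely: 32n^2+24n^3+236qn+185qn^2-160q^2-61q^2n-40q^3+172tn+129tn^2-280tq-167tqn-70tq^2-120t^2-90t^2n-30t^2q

Group: 5t(-6tq-18tn-24t-8q^2-25qn-32q-3n^2-4n) + (5q-8n)(-6tq-18tn-24t-8q^2-25qn-32q-3n^2-4n); both groups contain (-6tq-18tn-24t-8q^2-25qn-32q-3n^2-4n), so (5t+5q-8n) is a factor with cofactor -6tq-18tn-24t-8q^2-25qn-32q-3n^2-4n.
The cofactor groups again: -6tq-18tn-24t-8q^2-25qn-32q-3n^2-4n = -6t(q+3n+4) + (-8q-n)(q+3n+4); both groups contain (q+3n+4), giving -(6t+8q+n)(q+3n+4).

-(5t+5q-8n)(q+3n+4)(6t+8q+n)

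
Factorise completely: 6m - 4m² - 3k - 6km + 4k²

Group: k(4k + 2m - 3) - 2m(4k + 2m - 3); both groups contain (4k + 2m - 3).

(4k + 2m - 3)(k - 2m)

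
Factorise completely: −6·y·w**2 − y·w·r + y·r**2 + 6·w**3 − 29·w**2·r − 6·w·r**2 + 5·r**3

Group: 3·w·(−2·y·w − y·r + 2·w**2 − 9·w·r − 5·r**2) − r·(−2·y·w − y·r + 2·w**2 − 9·w·r − 5·r**2); both groups contain (−2·y·w − y·r + 2·w**2 − 9·w·r − 5·r**2), so (3·w − r) is a factor with cofactor −2·y·w − y·r + 2·w**2 − 9·w·r − 5·r**2.
The cofactor groups again: −2·y·w − y·r + 2·w**2 − 9·w·r − 5·r**2 = −y·(2·w + r) + (w − 5·r)·(2·w + r); both groups contain (2·w + r), giving −(y − w + 5·r)·(2·w + r).

−(3·w − r)·(y − w + 5·r)·(2·w + r)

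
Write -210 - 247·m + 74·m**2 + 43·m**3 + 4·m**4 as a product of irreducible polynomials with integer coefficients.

Trying the rational-root candidates, m = -5 is a root, so (m + 5) is a factor; dividing leaves 4·m**3 + 23·m**2 - 41·m - 42.
Next, m = -3/4 is a root, so (4·m + 3) divides it; the quotient is m**2 + 5·m - 14.
The remaining quadratic factors as (m - 2)(m + 7).

(4·m + 3)·(m + 5)·(m + 7)·(m - 2)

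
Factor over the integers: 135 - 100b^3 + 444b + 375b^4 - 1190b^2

(3b - 5)(5b + 1)(5b + 9)(5b - 3)

Trying the rational-root candidates, b = 3/5 is a root, so (5b - 3) divides it; the quotient is 75b^3 + 25b^2 - 223b - 45.
Next, b = -1/5 is a root, so (5b + 1) divides it; the quotient is 15b^2 + 2b - 45.
The remaining quadratic factors as (5b + 9)(3b - 5).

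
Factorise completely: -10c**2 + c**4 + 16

Substitute u = c**2 to get a quadratic in u, then factor.
c**2 - 8 is irreducible over ℤ (8 is not a perfect square).
c**2 - 2 is irreducible over ℤ (2 is not a perfect square).

(c**2 - 2)(c**2 - 8)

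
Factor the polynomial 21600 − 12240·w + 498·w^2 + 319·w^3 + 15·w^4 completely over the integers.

Among the possible rational roots, w = 10/3 is a root, so (3·w − 10) divides it; the quotient is 5·w^3 + 123·w^2 + 576·w − 2160.
Then w = −12 is a root, so (w + 12) is a factor; dividing leaves 5·w^2 + 63·w − 180.
The remaining quadratic factors as (5·w − 12)(w + 15).

(3·w − 10)·(5·w − 12)·(w + 12)·(w + 15)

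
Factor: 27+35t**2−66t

(5t−3)(7t−9)

Need a pair with product 35·27 = 945 and sum −66: that's −21 and −45.
Split the middle term: 35t**2−21t − 45t+27 = 7t(5t−3) − 9(5t−3).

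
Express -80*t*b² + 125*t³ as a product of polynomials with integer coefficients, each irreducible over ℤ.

5*t*(5*t - 4*b)*(5*t + 4*b)

Pull out the common factor 5*t; 25*t² - 16*b² is a difference of squares.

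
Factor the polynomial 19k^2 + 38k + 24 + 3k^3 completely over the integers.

(3k + 4)(k + 2)(k + 3)

Testing divisors of the constant over divisors of the leading coefficient, k = -2 is a root, giving the factor (k + 2) and quotient 3k^2 + 13k + 12.
The remaining quadratic factors as (k + 3)(3k + 4).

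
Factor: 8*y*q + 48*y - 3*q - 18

(8*y - 3)*(q + 6)

Group as (8*y*q + 48*y) + (-3*q - 18) = 8*y*(q + 6) - 3*(q + 6).
Both groups share the factor (q + 6).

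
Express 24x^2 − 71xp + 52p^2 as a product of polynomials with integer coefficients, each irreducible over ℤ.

Group: 3x(8x − 13p) − 4p(8x − 13p); both groups contain (8x − 13p).

(8x − 13p)(3x − 4p)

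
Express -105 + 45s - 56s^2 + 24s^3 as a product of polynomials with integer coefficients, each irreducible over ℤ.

Group as (24s^3 + 45s) + (-56s^2 - 105) = 3s(8s^2 + 15) - 7(8s^2 + 15).
Both groups share the factor (8s^2 + 15).

(3s - 7)(8s^2 + 15)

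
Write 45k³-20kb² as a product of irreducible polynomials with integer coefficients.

Every term has a factor of 5k. Then 9k²-4b² = (3k)² − (2b)².

5k(3k-2b)(3k+2b)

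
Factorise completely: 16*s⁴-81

(2*s+3)*(2*s-3)*(4*s²+9)

Write as (4*s²)² − (9)², then factor 4*s²-9 once more.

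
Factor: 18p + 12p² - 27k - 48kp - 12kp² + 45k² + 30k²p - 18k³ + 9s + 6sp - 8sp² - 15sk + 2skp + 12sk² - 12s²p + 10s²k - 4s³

-(2s - 2k + 2p + 3)(s - 3k + 2p)(2s + 3k - 3)

Group: s(-4s² - 2sk - 4sp + 6k² - 6kp - 15k + 6p + 9) + (-3k + 2p)(-4s² - 2sk - 4sp + 6k² - 6kp - 15k + 6p + 9); both groups contain (-4s² - 2sk - 4sp + 6k² - 6kp - 15k + 6p + 9), so (s - 3k + 2p) is a factor with cofactor -4s² - 2sk - 4sp + 6k² - 6kp - 15k + 6p + 9.
The cofactor groups again: -4s² - 2sk - 4sp + 6k² - 6kp - 15k + 6p + 9 = -2s(2s - 2k + 2p + 3) + (-3k + 3)(2s - 2k + 2p + 3); both groups contain (2s - 2k + 2p + 3), giving -(2s + 3k - 3)(2s - 2k + 2p + 3).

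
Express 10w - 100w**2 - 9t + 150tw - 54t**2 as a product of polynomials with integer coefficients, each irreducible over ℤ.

-(6t - 10w + 1)(9t - 10w)

Group: -9t(6t - 10w + 1) + 10w(6t - 10w + 1); both groups contain (6t - 10w + 1).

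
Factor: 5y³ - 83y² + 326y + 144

Trying the rational-root candidates, y = -2/5 is a root, giving the factor (5y + 2) and quotient y² - 17y + 72.
The remaining quadratic factors as (y - 8)(y - 9).

(5y + 2)(y - 8)(y - 9)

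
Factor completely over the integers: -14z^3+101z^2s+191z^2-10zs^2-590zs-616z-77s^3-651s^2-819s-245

-(z-7s-7)(z-s-7)(14z+11s+5)

Group: 14z(-z^2+8zs+14z-7s^2-56s-49) + (11s+5)(-z^2+8zs+14z-7s^2-56s-49); both groups contain (-z^2+8zs+14z-7s^2-56s-49), so (14z+11s+5) is a factor with cofactor -z^2+8zs+14z-7s^2-56s-49.
The cofactor groups again: -z^2+8zs+14z-7s^2-56s-49 = -z(z-7s-7) + (s+7)(z-7s-7); both groups contain (z-7s-7), giving -(z-s-7)(z-7s-7).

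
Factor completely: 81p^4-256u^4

(3p)⁴ − (4u)⁴ = ((3p)² − (4u)²)((3p)² + (4u)²); the first factor splits again, the second (9p^2+16u^2) is irreducible.

(3p+4u)(3p-4u)(9p^2+16u^2)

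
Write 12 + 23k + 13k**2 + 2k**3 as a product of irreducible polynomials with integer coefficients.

By the rational root theorem, k = -1 is a root, so (k + 1) is a factor; dividing leaves 2k**2 + 11k + 12.
The remaining quadratic factors as (2k + 3)(k + 4).

(2k + 3)(k + 1)(k + 4)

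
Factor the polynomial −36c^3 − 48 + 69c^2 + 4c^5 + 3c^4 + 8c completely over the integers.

Testing divisors of the constant over divisors of the leading coefficient, c = −4 is a root, giving the factor (c + 4) and quotient 4c^4 − 13c^3 + 16c^2 + 5c − 12.
Then c = 1 is a root, so (c − 1) is a factor; dividing leaves 4c^3 − 9c^2 + 7c + 12.
Next, c = −3/4 is a root, giving the factor (4c + 3) and quotient c^2 − 3c + 4.
The quadratic c^2 − 3c + 4 has discriminant −7 < 0 and is irreducible over ℤ.

(4c + 3)(c + 4)(c − 1)(c^2 − 3c + 4)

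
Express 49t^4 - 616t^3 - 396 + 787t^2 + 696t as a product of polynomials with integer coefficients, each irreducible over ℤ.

(7t + 6)(7t - 3)(t - 11)(t - 2)

By the rational root theorem, t = -6/7 is a root, giving the factor (7t + 6) and quotient 7t^3 - 94t^2 + 193t - 66.
Next, t = 3/7 is a root, giving the factor (7t - 3) and quotient t^2 - 13t + 22.
The remaining quadratic factors as (t - 11)(t - 2).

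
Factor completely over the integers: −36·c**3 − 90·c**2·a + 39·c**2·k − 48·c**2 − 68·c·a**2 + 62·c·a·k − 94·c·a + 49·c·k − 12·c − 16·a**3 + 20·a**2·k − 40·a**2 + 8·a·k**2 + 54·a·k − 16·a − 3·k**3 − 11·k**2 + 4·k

Group: 3·c·(−12·c**2 − 14·c·a + 9·c·k − 16·c − 4·a**2 + 4·a·k − 10·a + 3·k**2 + 11·k − 4) + (4·a − k)·(−12·c**2 − 14·c·a + 9·c·k − 16·c − 4·a**2 + 4·a·k − 10·a + 3·k**2 + 11·k − 4); both groups contain (−12·c**2 − 14·c·a + 9·c·k − 16·c − 4·a**2 + 4·a·k − 10·a + 3·k**2 + 11·k − 4), so (3·c + 4·a − k) is a factor with cofactor −12·c**2 − 14·c·a + 9·c·k − 16·c − 4·a**2 + 4·a·k − 10·a + 3·k**2 + 11·k − 4.
The cofactor groups again: −12·c**2 − 14·c·a + 9·c·k − 16·c − 4·a**2 + 4·a·k − 10·a + 3·k**2 + 11·k − 4 = −4·c·(3·c + 2·a − 3·k + 1) + (−2·a − k − 4)·(3·c + 2·a − 3·k + 1); both groups contain (3·c + 2·a − 3·k + 1), giving −(4·c + 2·a + k + 4)·(3·c + 2·a − 3·k + 1).

−(3·c + 2·a − 3·k + 1)·(4·c + 2·a + k + 4)·(3·c + 4·a − k)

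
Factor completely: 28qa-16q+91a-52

Group as (28qa-16q) + (91a-52) = 4q(7a-4) + 13(7a-4).
Both groups share the factor (7a-4).

(4q+13)(7a-4)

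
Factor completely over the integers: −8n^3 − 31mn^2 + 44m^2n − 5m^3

−(5m + n)(m − 8n)(m − n)

Group: m(−5m^2 + 4mn + n^2) − 8n(−5m^2 + 4mn + n^2); both groups contain (−5m^2 + 4mn + n^2), so (m − 8n) is a factor with cofactor −5m^2 + 4mn + n^2.
The cofactor groups again: −5m^2 + 4mn + n^2 = −m(5m + n) + n(5m + n); both groups contain (5m + n), giving −(m − n)(5m + n).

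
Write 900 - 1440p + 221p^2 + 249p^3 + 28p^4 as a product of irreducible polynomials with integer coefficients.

Among the possible rational roots, p = -6 is a root, so (p + 6) divides it; the quotient is 28p^3 + 81p^2 - 265p + 150.
Next, p = -5 is a root, so (p + 5) is a factor; dividing leaves 28p^2 - 59p + 30.
The remaining quadratic factors as (4p - 5)(7p - 6).

(4p - 5)(7p - 6)(p + 5)(p + 6)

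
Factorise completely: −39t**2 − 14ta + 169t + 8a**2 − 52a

Group: −3t(13t − 4a) + (−2a + 13)(13t − 4a); both groups contain (13t − 4a).

−(13t − 4a)(3t + 2a − 13)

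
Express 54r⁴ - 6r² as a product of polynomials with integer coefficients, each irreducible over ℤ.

Factor out 6r², leaving 9r² - 1, which is a difference of two squares.

6r²(3r + 1)(3r - 1)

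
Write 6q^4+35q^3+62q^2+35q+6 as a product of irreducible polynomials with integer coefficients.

By the rational root theorem, q = -3 is a root, giving the factor (q+3) and quotient 6q^3+17q^2+11q+2.
Continuing, q = -1/2 is a root, so (2q+1) is a factor; dividing leaves 3q^2+7q+2.
The remaining quadratic factors as (q+2)(3q+1).

(2q+1)(3q+1)(q+2)(q+3)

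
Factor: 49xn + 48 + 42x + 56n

(7n + 6)(7x + 8)

Group as (49xn + 42x) + (56n + 48) = 7x(7n + 6) + 8(7n + 6).
Both groups share the factor (7n + 6).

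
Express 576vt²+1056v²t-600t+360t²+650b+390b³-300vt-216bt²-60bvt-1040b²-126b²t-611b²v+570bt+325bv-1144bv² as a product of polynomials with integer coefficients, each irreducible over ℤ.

Group: 10b(39b²-104bv-36bt-65b+96vt+60t) + (11v+6t-10)(39b²-104bv-36bt-65b+96vt+60t); both groups contain (39b²-104bv-36bt-65b+96vt+60t), so (10b+11v+6t-10) is a factor with cofactor 39b²-104bv-36bt-65b+96vt+60t.
The cofactor groups again: 39b²-104bv-36bt-65b+96vt+60t = 3b(13b-12t) + (-8v-5)(13b-12t); both groups contain (13b-12t), giving (3b-8v-5)(13b-12t).

(10b+11v+6t-10)(13b-12t)(3b-8v-5)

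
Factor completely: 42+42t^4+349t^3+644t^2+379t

Trying the rational-root candidates, t = -1/7 is a root, giving the factor (7t+1) and quotient 6t^3+49t^2+85t+42.
Continuing, t = -6 is a root, so (t+6) divides it; the quotient is 6t^2+13t+7.
The remaining quadratic factors as (6t+7)(t+1).

(6t+7)(7t+1)(t+1)(t+6)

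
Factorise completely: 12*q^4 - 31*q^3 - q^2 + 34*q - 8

By the rational root theorem, q = 4/3 is a root, so (3*q - 4) divides it; the quotient is 4*q^3 - 5*q^2 - 7*q + 2.
Next, q = 2 is a root, so (q - 2) divides it; the quotient is 4*q^2 + 3*q - 1.
The remaining quadratic factors as (4*q - 1)(q + 1).

(3*q - 4)*(4*q - 1)*(q + 1)*(q - 2)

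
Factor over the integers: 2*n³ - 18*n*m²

Every term has a factor of 2*n. Then n² - 9*m² = (n)² − (3*m)².

2*n*(n - 3*m)*(n + 3*m)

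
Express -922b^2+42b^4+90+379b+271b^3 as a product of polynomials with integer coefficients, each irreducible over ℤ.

By the rational root theorem, b = 5/7 is a root, so (7b-5) divides it; the quotient is 6b^3+43b^2-101b-18.
Then b = 2 is a root, so (b-2) divides it; the quotient is 6b^2+55b+9.
The remaining quadratic factors as (6b+1)(b+9).

(6b+1)(7b-5)(b+9)(b-2)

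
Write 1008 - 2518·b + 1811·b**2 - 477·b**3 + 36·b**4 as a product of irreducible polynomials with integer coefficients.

(3·b - 2)·(3·b - 7)·(4·b - 9)·(b - 8)

By the rational root theorem, b = 7/3 is a root, so (3·b - 7) divides it; the quotient is 12·b**3 - 131·b**2 + 298·b - 144.
Next, b = 2/3 is a root, giving the factor (3·b - 2) and quotient 4·b**2 - 41·b + 72.
The remaining quadratic factors as (4·b - 9)(b - 8).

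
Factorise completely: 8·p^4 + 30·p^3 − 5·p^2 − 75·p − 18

(2·p − 3)·(4·p + 1)·(p + 2)·(p + 3)

Trying the rational-root candidates, p = −1/4 is a root, so (4·p + 1) divides it; the quotient is 2·p^3 + 7·p^2 − 3·p − 18.
Then p = −3 is a root, giving the factor (p + 3) and quotient 2·p^2 + p − 6.
The remaining quadratic factors as (2·p − 3)(p + 2).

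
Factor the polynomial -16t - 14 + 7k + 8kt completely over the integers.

Group as (8kt + 7k) + (-16t - 14) = k(8t + 7) - 2(8t + 7).
Both groups share the factor (8t + 7).

(8t + 7)(k - 2)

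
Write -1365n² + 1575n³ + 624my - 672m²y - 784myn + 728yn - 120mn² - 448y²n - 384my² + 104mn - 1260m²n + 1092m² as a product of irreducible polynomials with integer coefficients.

Group: 8y(-84m² - 48my - 8mn - 56yn + 105n²) + (15n - 13)(-84m² - 48my - 8mn - 56yn + 105n²); both groups contain (-84m² - 48my - 8mn - 56yn + 105n²), so (8y + 15n - 13) is a factor with cofactor -84m² - 48my - 8mn - 56yn + 105n².
The cofactor groups again: -84m² - 48my - 8mn - 56yn + 105n² = -14m(6m + 7n) + (-8y + 15n)(6m + 7n); both groups contain (6m + 7n), giving -(14m + 8y - 15n)(6m + 7n).

-(14m + 8y - 15n)(8y + 15n - 13)(6m + 7n)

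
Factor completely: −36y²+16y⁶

4y²(2y²+3)(2y²−3)

Every term has a factor of 4y²; factoring it out leaves 4y⁴−9.
Recognize a difference of squares with the parts 2y² and 3.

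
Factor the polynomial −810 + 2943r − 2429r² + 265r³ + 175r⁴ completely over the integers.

Trying the rational-root candidates, r = −5 is a root, so (r + 5) divides it; the quotient is 175r³ − 610r² + 621r − 162.
Then r = 9/7 is a root, so (7r − 9) is a factor; dividing leaves 25r² − 55r + 18.
The remaining quadratic factors as (5r − 9)(5r − 2).

(5r − 2)(5r − 9)(7r − 9)(r + 5)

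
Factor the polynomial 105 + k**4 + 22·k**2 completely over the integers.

(k**2 + 15)·(k**2 + 7)

Substitute u = k**2 to get a quadratic in u, then factor.
k**2 + 7 is irreducible over ℤ (always positive, so no real roots).
k**2 + 15 is irreducible over ℤ (always positive, so no real roots).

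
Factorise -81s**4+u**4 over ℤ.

Difference of squares twice: with A = u and B = 3s, A⁴ − B⁴ = (A² − B²)(A² + B²), and A² − B² factors again.

(u-3s)(u+3s)(u**2+9s**2)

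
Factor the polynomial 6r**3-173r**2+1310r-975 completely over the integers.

(6r-5)(r-13)(r-15)

By the rational root theorem, r = 15 is a root, so (r-15) divides it; the quotient is 6r**2-83r+65.
The remaining quadratic factors as (r-13)(6r-5).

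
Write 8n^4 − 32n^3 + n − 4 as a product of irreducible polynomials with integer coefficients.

(2n + 1)(n − 4)(4n^2 − 2n + 1)

Group as (8n^4 + n) + (−32n^3 − 4) = n(8n^3 + 1) − 4(8n^3 + 1).
Both groups share the factor (8n^3 + 1).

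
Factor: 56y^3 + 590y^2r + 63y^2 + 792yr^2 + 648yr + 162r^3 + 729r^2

Group: 7y(8y^2 + 74yr + 9y + 18r^2 + 81r) + 9r(8y^2 + 74yr + 9y + 18r^2 + 81r); both groups contain (8y^2 + 74yr + 9y + 18r^2 + 81r), so (7y + 9r) is a factor with cofactor 8y^2 + 74yr + 9y + 18r^2 + 81r.
The cofactor groups again: 8y^2 + 74yr + 9y + 18r^2 + 81r = y(8y + 2r + 9) + 9r(8y + 2r + 9); both groups contain (8y + 2r + 9), giving (y + 9r)(8y + 2r + 9).

(8y + 2r + 9)(7y + 9r)(y + 9r)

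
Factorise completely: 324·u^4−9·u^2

9·u^2·(6·u+1)·(6·u−1)

Pull out the common factor 9·u^2; 36·u^2−1 is a difference of squares.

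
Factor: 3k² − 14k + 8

(3k − 2)(k − 4)

Need a pair with product 3·8 = 24 and sum −14: that's −12 and −2.
Split the middle term: 3k² − 12k − 2k + 8 = 3k(k − 4) − 2(k − 4).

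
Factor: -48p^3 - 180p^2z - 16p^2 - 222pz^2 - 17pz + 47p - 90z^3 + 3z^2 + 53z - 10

-(3p + 3z - 2)(4p + 5z - 1)(4p + 6z + 5)

Group: 3p(-16p^2 - 44pz - 16p - 30z^2 - 19z + 5) + (3z - 2)(-16p^2 - 44pz - 16p - 30z^2 - 19z + 5); both groups contain (-16p^2 - 44pz - 16p - 30z^2 - 19z + 5), so (3p + 3z - 2) is a factor with cofactor -16p^2 - 44pz - 16p - 30z^2 - 19z + 5.
The cofactor groups again: -16p^2 - 44pz - 16p - 30z^2 - 19z + 5 = -4p(4p + 6z + 5) + (-5z + 1)(4p + 6z + 5); both groups contain (4p + 6z + 5), giving -(4p + 5z - 1)(4p + 6z + 5).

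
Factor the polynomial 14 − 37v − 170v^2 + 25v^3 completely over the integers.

Trying the rational-root candidates, v = 1/5 is a root, giving the factor (5v − 1) and quotient 5v^2 − 33v − 14.
The remaining quadratic factors as (5v + 2)(v − 7).

(5v + 2)(5v − 1)(v − 7)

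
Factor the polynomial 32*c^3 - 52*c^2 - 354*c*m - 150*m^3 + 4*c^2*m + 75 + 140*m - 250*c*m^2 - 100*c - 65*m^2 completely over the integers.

(2*c + 5*m + 3)*(2*c - 6*m - 5)*(8*c + 5*m - 5)

Group: 2*c*(16*c^2 + 50*c*m + 14*c + 25*m^2 - 10*m - 15) + (-6*m - 5)*(16*c^2 + 50*c*m + 14*c + 25*m^2 - 10*m - 15); both groups contain (16*c^2 + 50*c*m + 14*c + 25*m^2 - 10*m - 15), so (2*c - 6*m - 5) is a factor with cofactor 16*c^2 + 50*c*m + 14*c + 25*m^2 - 10*m - 15.
The cofactor groups again: 16*c^2 + 50*c*m + 14*c + 25*m^2 - 10*m - 15 = 8*c*(2*c + 5*m + 3) + (5*m - 5)*(2*c + 5*m + 3); both groups contain (2*c + 5*m + 3), giving (8*c + 5*m - 5)*(2*c + 5*m + 3).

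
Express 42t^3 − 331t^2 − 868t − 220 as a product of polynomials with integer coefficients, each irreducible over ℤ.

Among the possible rational roots, t = −2/7 is a root, giving the factor (7t + 2) and quotient 6t^2 − 49t − 110.
The remaining quadratic factors as (6t + 11)(t − 10).

(6t + 11)(7t + 2)(t − 10)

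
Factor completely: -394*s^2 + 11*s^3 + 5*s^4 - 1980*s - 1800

Testing divisors of the constant over divisors of the leading coefficient, s = -6/5 is a root, so (5*s + 6) divides it; the quotient is s^3 + s^2 - 80*s - 300.
Then s = -5 is a root, so (s + 5) divides it; the quotient is s^2 - 4*s - 60.
The remaining quadratic factors as (s + 6)(s - 10).

(5*s + 6)*(s + 5)*(s + 6)*(s - 10)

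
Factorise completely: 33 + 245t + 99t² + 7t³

(7t + 1)(t + 11)(t + 3)

Testing divisors of the constant over divisors of the leading coefficient, t = -11 is a root, so (t + 11) divides it; the quotient is 7t² + 22t + 3.
The remaining quadratic factors as (t + 3)(7t + 1).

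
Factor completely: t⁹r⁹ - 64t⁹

Factor out t⁹ first: what remains is r⁹ - 64.
Recognize a difference of cubes with the parts r³ and 4.

t⁹(r³ - 4)(r⁶ + 4r³ + 16)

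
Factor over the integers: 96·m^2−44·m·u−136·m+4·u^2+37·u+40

(12·m−4·u−5)·(8·m−u−8)

Group: 8·m·(12·m−4·u−5) + (−u−8)·(12·m−4·u−5); both groups contain (12·m−4·u−5).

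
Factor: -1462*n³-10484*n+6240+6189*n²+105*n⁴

Among the possible rational roots, n = 5/3 is a root, so (3*n-5) is a factor; dividing leaves 35*n³-429*n²+1348*n-1248.
Then n = 12/5 is a root, giving the factor (5*n-12) and quotient 7*n²-69*n+104.
The remaining quadratic factors as (7*n-13)(n-8).

(3*n-5)*(5*n-12)*(7*n-13)*(n-8)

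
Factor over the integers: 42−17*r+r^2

Two integers with product 42 and sum −17 are −3 and −14.

(r−14)*(r−3)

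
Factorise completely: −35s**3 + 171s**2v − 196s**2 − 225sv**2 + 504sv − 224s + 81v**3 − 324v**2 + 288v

Group: s(−35s**2 + 66sv − 56s − 27v**2 + 72v) + (−3v + 4)(−35s**2 + 66sv − 56s − 27v**2 + 72v); both groups contain (−35s**2 + 66sv − 56s − 27v**2 + 72v), so (s − 3v + 4) is a factor with cofactor −35s**2 + 66sv − 56s − 27v**2 + 72v.
The cofactor groups again: −35s**2 + 66sv − 56s − 27v**2 + 72v = −7s(5s − 3v + 8) + 9v(5s − 3v + 8); both groups contain (5s − 3v + 8), giving −(7s − 9v)(5s − 3v + 8).

−(5s − 3v + 8)(7s − 9v)(s − 3v + 4)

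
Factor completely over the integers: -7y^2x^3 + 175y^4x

Every term has a factor of 7y^2x. Then 25y^2 - x^2 = (5y)² − (x)².

7xy^2(5y - x)(5y + x)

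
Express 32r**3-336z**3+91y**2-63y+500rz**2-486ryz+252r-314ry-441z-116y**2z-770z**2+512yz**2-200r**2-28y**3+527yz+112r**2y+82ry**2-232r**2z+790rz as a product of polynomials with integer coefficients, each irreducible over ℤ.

Group: 2r(16r**2+24ry-52rz-28r-7y**2-43yz+7y+42z**2+49z) + (4y-8z-9)(16r**2+24ry-52rz-28r-7y**2-43yz+7y+42z**2+49z); both groups contain (16r**2+24ry-52rz-28r-7y**2-43yz+7y+42z**2+49z), so (2r+4y-8z-9) is a factor with cofactor 16r**2+24ry-52rz-28r-7y**2-43yz+7y+42z**2+49z.
The cofactor groups again: 16r**2+24ry-52rz-28r-7y**2-43yz+7y+42z**2+49z = 4r(4r-y-7z) + (7y-6z-7)(4r-y-7z); both groups contain (4r-y-7z), giving (4r+7y-6z-7)(4r-y-7z).

(2r+4y-8z-9)(4r+7y-6z-7)(4r-y-7z)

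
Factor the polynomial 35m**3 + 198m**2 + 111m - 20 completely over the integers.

Among the possible rational roots, m = -5 is a root, so (m + 5) divides it; the quotient is 35m**2 + 23m - 4.
The remaining quadratic factors as (5m + 4)(7m - 1).

(5m + 4)(7m - 1)(m + 5)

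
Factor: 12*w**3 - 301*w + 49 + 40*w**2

(2*w - 7)*(6*w - 1)*(w + 7)

Trying the rational-root candidates, w = 1/6 is a root, so (6*w - 1) is a factor; dividing leaves 2*w**2 + 7*w - 49.
The remaining quadratic factors as (w + 7)(2*w - 7).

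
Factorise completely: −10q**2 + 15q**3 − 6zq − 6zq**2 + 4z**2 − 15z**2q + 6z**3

Group: z(6z**2 − 21zq + 4z + 15q**2 − 10q) + q(6z**2 − 21zq + 4z + 15q**2 − 10q); both groups contain (6z**2 − 21zq + 4z + 15q**2 − 10q), so (z + q) is a factor with cofactor 6z**2 − 21zq + 4z + 15q**2 − 10q.
The cofactor groups again: 6z**2 − 21zq + 4z + 15q**2 − 10q = 2z(3z − 3q + 2) − 5q(3z − 3q + 2); both groups contain (3z − 3q + 2), giving (2z − 5q)(3z − 3q + 2).

(3z − 3q + 2)(2z − 5q)(z + q)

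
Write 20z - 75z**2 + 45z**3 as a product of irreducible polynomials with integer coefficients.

Pull out the common factor 5z, then factor the remaining trinomial.

5z(3z - 1)(3z - 4)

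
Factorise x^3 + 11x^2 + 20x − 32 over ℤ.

By the rational root theorem, x = 1 is a root, so (x − 1) is a factor; dividing leaves x^2 + 12x + 32.
The remaining quadratic factors as (x + 4)(x + 8).

(x + 4)(x + 8)(x − 1)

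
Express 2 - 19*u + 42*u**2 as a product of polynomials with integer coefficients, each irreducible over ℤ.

Need a pair with product 42·2 = 84 and sum -19: that's -12 and -7.
Split the middle term: 42*u**2 - 12*u - 7*u + 2 = 6*u*(7*u - 2) - (7*u - 2).

(6*u - 1)*(7*u - 2)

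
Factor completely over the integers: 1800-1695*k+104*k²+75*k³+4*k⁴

(4*k-5)*(k+15)*(k+8)*(k-3)

Among the possible rational roots, k = 3 is a root, so (k-3) is a factor; dividing leaves 4*k³+87*k²+365*k-600.
Continuing, k = 5/4 is a root, so (4*k-5) is a factor; dividing leaves k²+23*k+120.
The remaining quadratic factors as (k+8)(k+15).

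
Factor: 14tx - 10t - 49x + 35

Group as (14tx - 10t) + (-49x + 35) = 2t(7x - 5) - 7(7x - 5).
Both groups share the factor (7x - 5).

(2t - 7)(7x - 5)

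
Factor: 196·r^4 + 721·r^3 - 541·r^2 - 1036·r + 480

(4·r + 5)·(7·r - 3)·(7·r - 8)·(r + 4)

Among the possible rational roots, r = 8/7 is a root, so (7·r - 8) is a factor; dividing leaves 28·r^3 + 135·r^2 + 77·r - 60.
Then r = 3/7 is a root, giving the factor (7·r - 3) and quotient 4·r^2 + 21·r + 20.
The remaining quadratic factors as (r + 4)(4·r + 5).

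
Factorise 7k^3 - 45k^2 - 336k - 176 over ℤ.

By the rational root theorem, k = -4 is a root, so (k + 4) divides it; the quotient is 7k^2 - 73k - 44.
The remaining quadratic factors as (7k + 4)(k - 11).

(7k + 4)(k + 4)(k - 11)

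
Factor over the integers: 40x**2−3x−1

(5x−1)(8x+1)

Need a pair with product 40·(−1) = −40 and sum −3: that's −8 and 5.
Split the middle term: 40x**2−8x + 5x−1 = 8x(5x−1) + (5x−1).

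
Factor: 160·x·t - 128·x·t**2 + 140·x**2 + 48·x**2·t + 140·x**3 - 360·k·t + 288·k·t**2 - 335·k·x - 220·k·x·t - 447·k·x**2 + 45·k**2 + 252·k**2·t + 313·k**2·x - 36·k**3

Group: 4·k·(-9·k**2 + 67·k·x + 72·k·t - 28·x**2 - 32·x·t) + (-5·x + 4·t - 5)·(-9·k**2 + 67·k·x + 72·k·t - 28·x**2 - 32·x·t); both groups contain (-9·k**2 + 67·k·x + 72·k·t - 28·x**2 - 32·x·t), so (4·k - 5·x + 4·t - 5) is a factor with cofactor -9·k**2 + 67·k·x + 72·k·t - 28·x**2 - 32·x·t.
The cofactor groups again: -9·k**2 + 67·k·x + 72·k·t - 28·x**2 - 32·x·t = -k·(9·k - 4·x) + (7·x + 8·t)·(9·k - 4·x); both groups contain (9·k - 4·x), giving -(k - 7·x - 8·t)·(9·k - 4·x).

-(4·k - 5·x + 4·t - 5)·(9·k - 4·x)·(k - 7·x - 8·t)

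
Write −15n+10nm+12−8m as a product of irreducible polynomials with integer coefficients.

Group as (10nm−15n) + (−8m+12) = 5n(2m−3) − 4(2m−3).
Both groups share the factor (2m−3).

(2m−3)(5n−4)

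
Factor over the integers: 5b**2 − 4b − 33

(5b + 11)(b − 3)

Need a pair with product 5·(−33) = −165 and sum −4: that's 11 and −15.
Split the middle term: 5b**2 + 11b − 15b − 33 = b(5b + 11) − 3(5b + 11).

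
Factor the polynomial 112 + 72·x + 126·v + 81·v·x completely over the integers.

(9·v + 8)·(9·x + 14)

Group as (81·v·x + 126·v) + (72·x + 112) = 9·v·(9·x + 14) + 8·(9·x + 14).
Both groups share the factor (9·x + 14).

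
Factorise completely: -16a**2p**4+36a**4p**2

4a**2p**2(3a+2p)(3a-2p)

Pull out the common factor 4a**2p**2; 9a**2-4p**2 is a difference of squares.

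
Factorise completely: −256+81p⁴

(3p+4)(3p−4)(9p²+16)

(3p)⁴ − (4)⁴ = ((3p)² − (4)²)((3p)² + (4)²); the first factor splits again, the second (9p²+16) is irreducible.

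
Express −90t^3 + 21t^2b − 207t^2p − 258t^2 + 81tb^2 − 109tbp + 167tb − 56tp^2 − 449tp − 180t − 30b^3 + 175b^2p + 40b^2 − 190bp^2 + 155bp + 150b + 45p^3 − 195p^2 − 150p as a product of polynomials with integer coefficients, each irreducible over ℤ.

−(5t − 2b + 9p + 6)(6t − 5b + 5p)(3t + 3b − p + 5)

Group: 5t(−18t^2 − 3tb − 9tp − 30t + 15b^2 − 20bp + 25b + 5p^2 − 25p) + (−2b + 9p + 6)(−18t^2 − 3tb − 9tp − 30t + 15b^2 − 20bp + 25b + 5p^2 − 25p); both groups contain (−18t^2 − 3tb − 9tp − 30t + 15b^2 − 20bp + 25b + 5p^2 − 25p), so (5t − 2b + 9p + 6) is a factor with cofactor −18t^2 − 3tb − 9tp − 30t + 15b^2 − 20bp + 25b + 5p^2 − 25p.
The cofactor groups again: −18t^2 − 3tb − 9tp − 30t + 15b^2 − 20bp + 25b + 5p^2 − 25p = −6t(3t + 3b − p + 5) + (5b − 5p)(3t + 3b − p + 5); both groups contain (3t + 3b − p + 5), giving −(6t − 5b + 5p)(3t + 3b − p + 5).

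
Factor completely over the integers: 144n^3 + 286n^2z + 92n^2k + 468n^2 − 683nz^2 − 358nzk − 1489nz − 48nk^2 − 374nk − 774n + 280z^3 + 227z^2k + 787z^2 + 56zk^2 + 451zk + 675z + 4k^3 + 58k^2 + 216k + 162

(8n − 5z − 2k − 2)(9n − 8z − k − 9)(2n + 7z + 2k + 9)

Group: 2n(72n^2 − 109nz − 26nk − 90n + 40z^2 + 21zk + 61z + 2k^2 + 20k + 18) + (7z + 2k + 9)(72n^2 − 109nz − 26nk − 90n + 40z^2 + 21zk + 61z + 2k^2 + 20k + 18); both groups contain (72n^2 − 109nz − 26nk − 90n + 40z^2 + 21zk + 61z + 2k^2 + 20k + 18), so (2n + 7z + 2k + 9) is a factor with cofactor 72n^2 − 109nz − 26nk − 90n + 40z^2 + 21zk + 61z + 2k^2 + 20k + 18.
The cofactor groups again: 72n^2 − 109nz − 26nk − 90n + 40z^2 + 21zk + 61z + 2k^2 + 20k + 18 = 9n(8n − 5z − 2k − 2) + (−8z − k − 9)(8n − 5z − 2k − 2); both groups contain (8n − 5z − 2k − 2), giving (9n − 8z − k − 9)(8n − 5z − 2k − 2).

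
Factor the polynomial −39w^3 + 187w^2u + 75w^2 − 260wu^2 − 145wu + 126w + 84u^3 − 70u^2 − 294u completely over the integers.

Group: 13w(−3w^2 + 13wu + 9w − 14u^2 − 21u) + (−6u + 14)(−3w^2 + 13wu + 9w − 14u^2 − 21u); both groups contain (−3w^2 + 13wu + 9w − 14u^2 − 21u), so (13w − 6u + 14) is a factor with cofactor −3w^2 + 13wu + 9w − 14u^2 − 21u.
The cofactor groups again: −3w^2 + 13wu + 9w − 14u^2 − 21u = −w(3w − 7u) + (2u + 3)(3w − 7u); both groups contain (3w − 7u), giving −(w − 2u − 3)(3w − 7u).

−(w − 2u − 3)(13w − 6u + 14)(3w − 7u)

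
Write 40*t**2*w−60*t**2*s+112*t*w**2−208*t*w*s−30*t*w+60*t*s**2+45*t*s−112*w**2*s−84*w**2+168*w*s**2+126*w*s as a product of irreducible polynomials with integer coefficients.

Group: 4*t*(10*t*w−15*t*s+28*w**2−42*w*s) + (−4*s−3)*(10*t*w−15*t*s+28*w**2−42*w*s); both groups contain (10*t*w−15*t*s+28*w**2−42*w*s), so (4*t−4*s−3) is a factor with cofactor 10*t*w−15*t*s+28*w**2−42*w*s.
The cofactor groups again: 10*t*w−15*t*s+28*w**2−42*w*s = 2*w*(5*t+14*w) − 3*s*(5*t+14*w); both groups contain (5*t+14*w), giving (2*w−3*s)*(5*t+14*w).

(2*w−3*s)*(4*t−4*s−3)*(5*t+14*w)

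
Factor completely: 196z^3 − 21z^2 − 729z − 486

Trying the rational-root candidates, z = −6/7 is a root, so (7z + 6) divides it; the quotient is 28z^2 − 27z − 81.
The remaining quadratic factors as (4z − 9)(7z + 9).

(4z − 9)(7z + 6)(7z + 9)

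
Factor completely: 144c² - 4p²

Pull out the common factor 4; 36c² - p² is a difference of squares.

4(6c + p)(6c - p)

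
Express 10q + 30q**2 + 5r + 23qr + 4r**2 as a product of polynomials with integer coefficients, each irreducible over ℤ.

(15q + 4r + 5)(2q + r)

Group: 15q(2q + r) + (4r + 5)(2q + r); both groups contain (2q + r).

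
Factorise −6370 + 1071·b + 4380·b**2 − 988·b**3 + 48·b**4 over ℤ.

Trying the rational-root candidates, b = 5/4 is a root, so (4·b − 5) divides it; the quotient is 12·b**3 − 232·b**2 + 805·b + 1274.
Then b = −7/6 is a root, so (6·b + 7) divides it; the quotient is 2·b**2 − 41·b + 182.
The remaining quadratic factors as (b − 14)(2·b − 13).

(2·b − 13)·(4·b − 5)·(6·b + 7)·(b − 14)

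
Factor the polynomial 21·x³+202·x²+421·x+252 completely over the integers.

(3·x+4)·(7·x+9)·(x+7)

Testing divisors of the constant over divisors of the leading coefficient, x = -7 is a root, giving the factor (x+7) and quotient 21·x²+55·x+36.
The remaining quadratic factors as (7·x+9)(3·x+4).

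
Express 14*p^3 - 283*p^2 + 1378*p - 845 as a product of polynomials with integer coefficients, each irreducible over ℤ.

By the rational root theorem, p = 13/2 is a root, so (2*p - 13) is a factor; dividing leaves 7*p^2 - 96*p + 65.
The remaining quadratic factors as (p - 13)(7*p - 5).

(2*p - 13)*(7*p - 5)*(p - 13)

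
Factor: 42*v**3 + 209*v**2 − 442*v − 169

(2*v + 13)*(3*v + 1)*(7*v − 13)

Among the possible rational roots, v = −13/2 is a root, so (2*v + 13) is a factor; dividing leaves 21*v**2 − 32*v − 13.
The remaining quadratic factors as (7*v − 13)(3*v + 1).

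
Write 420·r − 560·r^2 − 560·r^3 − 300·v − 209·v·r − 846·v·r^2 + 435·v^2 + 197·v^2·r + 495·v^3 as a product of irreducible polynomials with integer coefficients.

Group: 5·v·(99·v^2 + 178·v·r + 87·v + 80·r^2 + 80·r − 60) − 7·r·(99·v^2 + 178·v·r + 87·v + 80·r^2 + 80·r − 60); both groups contain (99·v^2 + 178·v·r + 87·v + 80·r^2 + 80·r − 60), so (5·v − 7·r) is a factor with cofactor 99·v^2 + 178·v·r + 87·v + 80·r^2 + 80·r − 60.
The cofactor groups again: 99·v^2 + 178·v·r + 87·v + 80·r^2 + 80·r − 60 = 11·v·(9·v + 8·r + 12) + (10·r − 5)·(9·v + 8·r + 12); both groups contain (9·v + 8·r + 12), giving (11·v + 10·r − 5)·(9·v + 8·r + 12).

(5·v − 7·r)·(11·v + 10·r − 5)·(9·v + 8·r + 12)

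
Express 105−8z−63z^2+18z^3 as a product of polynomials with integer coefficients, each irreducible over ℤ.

(3z−5)(6z+7)(z−3)

Among the possible rational roots, z = 3 is a root, so (z−3) divides it; the quotient is 18z^2−9z−35.
The remaining quadratic factors as (3z−5)(6z+7).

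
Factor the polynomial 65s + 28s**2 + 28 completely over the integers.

(4s + 7)(7s + 4)

Need a pair with product 28·28 = 784 and sum 65: that's 49 and 16.
Split the middle term: 28s**2 + 49s + 16s + 28 = 7s(4s + 7) + 4(4s + 7).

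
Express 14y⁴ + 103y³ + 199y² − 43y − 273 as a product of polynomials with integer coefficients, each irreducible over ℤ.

Among the possible rational roots, y = −3 is a root, so (y + 3) divides it; the quotient is 14y³ + 61y² + 16y − 91.
Continuing, y = −13/7 is a root, so (7y + 13) is a factor; dividing leaves 2y² + 5y − 7.
The remaining quadratic factors as (2y + 7)(y − 1).

(2y + 7)(7y + 13)(y + 3)(y − 1)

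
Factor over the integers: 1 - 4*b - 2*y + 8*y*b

(2*y - 1)*(4*b - 1)

Group as (8*y*b - 2*y) + (-4*b + 1) = 2*y*(4*b - 1) - (4*b - 1).
Both groups share the factor (4*b - 1).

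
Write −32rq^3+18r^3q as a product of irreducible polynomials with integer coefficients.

2qr(3r−4q)(3r+4q)

Factor out 2rq, leaving 9r^2−16q^2, which is a difference of two squares.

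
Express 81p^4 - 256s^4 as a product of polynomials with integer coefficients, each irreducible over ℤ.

(3p)⁴ − (4s)⁴ = ((3p)² − (4s)²)((3p)² + (4s)²); the first factor splits again, the second (9p^2 + 16s^2) is irreducible.

(3p + 4s)(3p - 4s)(9p^2 + 16s^2)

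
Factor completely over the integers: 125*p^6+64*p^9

p^6*(4*p+5)*(16*p^2-20*p+25)

Factor out p^6 first: what remains is 64*p^3+125.
Recognize a sum of cubes with the parts 4*p and 5.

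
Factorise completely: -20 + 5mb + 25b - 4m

(5b - 4)(m + 5)

Group as (5mb - 4m) + (25b - 20) = m(5b - 4) + 5(5b - 4).
Both groups share the factor (5b - 4).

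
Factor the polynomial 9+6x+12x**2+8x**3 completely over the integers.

(2x+3)(4x**2+3)

Group as (8x**3+6x) + (12x**2+9) = 2x(4x**2+3) + 3(4x**2+3).
Both groups share the factor (4x**2+3).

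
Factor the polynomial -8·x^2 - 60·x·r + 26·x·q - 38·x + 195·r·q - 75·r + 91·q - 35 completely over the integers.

Group: -4·x·(2·x + 15·r + 7) + (13·q - 5)·(2·x + 15·r + 7); both groups contain (2·x + 15·r + 7).

-(4·x - 13·q + 5)·(2·x + 15·r + 7)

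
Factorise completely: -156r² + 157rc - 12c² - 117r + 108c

Group: -13r(12r - c + 9) + 12c(12r - c + 9); both groups contain (12r - c + 9).

-(13r - 12c)(12r - c + 9)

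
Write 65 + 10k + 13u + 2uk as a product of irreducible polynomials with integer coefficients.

(2k + 13)(u + 5)

Group as (2uk + 13u) + (10k + 65) = u(2k + 13) + 5(2k + 13).
Both groups share the factor (2k + 13).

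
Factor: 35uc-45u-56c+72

Group as (35uc-45u) + (-56c+72) = 5u(7c-9) - 8(7c-9).
Both groups share the factor (7c-9).

(5u-8)(7c-9)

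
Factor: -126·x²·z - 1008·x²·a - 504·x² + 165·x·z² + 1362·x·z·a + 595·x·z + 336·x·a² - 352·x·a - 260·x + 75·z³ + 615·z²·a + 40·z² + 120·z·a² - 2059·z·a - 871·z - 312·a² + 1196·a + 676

Group: 9·x·(-14·x·z - 112·x·a - 56·x - 5·z² - 40·z·a - 7·z + 104·a + 52) + (-15·z - 3·a + 13)·(-14·x·z - 112·x·a - 56·x - 5·z² - 40·z·a - 7·z + 104·a + 52); both groups contain (-14·x·z - 112·x·a - 56·x - 5·z² - 40·z·a - 7·z + 104·a + 52), so (9·x - 15·z - 3·a + 13) is a factor with cofactor -14·x·z - 112·x·a - 56·x - 5·z² - 40·z·a - 7·z + 104·a + 52.
The cofactor groups again: -14·x·z - 112·x·a - 56·x - 5·z² - 40·z·a - 7·z + 104·a + 52 = -z·(14·x + 5·z - 13) + (-8·a - 4)·(14·x + 5·z - 13); both groups contain (14·x + 5·z - 13), giving -(z + 8·a + 4)·(14·x + 5·z - 13).

-(9·x - 15·z - 3·a + 13)·(14·x + 5·z - 13)·(z + 8·a + 4)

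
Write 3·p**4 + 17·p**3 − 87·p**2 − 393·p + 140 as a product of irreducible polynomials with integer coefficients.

(3·p − 1)·(p + 4)·(p + 7)·(p − 5)

Trying the rational-root candidates, p = 1/3 is a root, so (3·p − 1) divides it; the quotient is p**3 + 6·p**2 − 27·p − 140.
Next, p = −7 is a root, giving the factor (p + 7) and quotient p**2 − p − 20.
The remaining quadratic factors as (p − 5)(p + 4).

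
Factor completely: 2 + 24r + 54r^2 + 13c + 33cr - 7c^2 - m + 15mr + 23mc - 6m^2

-(2m - 7c - 9r - 1)(3m - c + 6r + 2)

Group: -2m(3m - c + 6r + 2) + (7c + 9r + 1)(3m - c + 6r + 2); both groups contain (3m - c + 6r + 2).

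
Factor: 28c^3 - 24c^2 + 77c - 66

Group as (28c^3 + 77c) + (-24c^2 - 66) = 7c(4c^2 + 11) - 6(4c^2 + 11).
Both groups share the factor (4c^2 + 11).

(7c - 6)(4c^2 + 11)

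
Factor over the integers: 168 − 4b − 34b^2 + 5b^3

(5b − 14)(b + 2)(b − 6)

Testing divisors of the constant over divisors of the leading coefficient, b = 6 is a root, giving the factor (b − 6) and quotient 5b^2 − 4b − 28.
The remaining quadratic factors as (5b − 14)(b + 2).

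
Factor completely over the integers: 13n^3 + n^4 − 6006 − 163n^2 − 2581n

By the rational root theorem, n = −11 is a root, so (n + 11) divides it; the quotient is n^3 + 2n^2 − 185n − 546.
Continuing, n = −3 is a root, so (n + 3) divides it; the quotient is n^2 − n − 182.
The remaining quadratic factors as (n + 13)(n − 14).

(n + 11)(n + 13)(n + 3)(n − 14)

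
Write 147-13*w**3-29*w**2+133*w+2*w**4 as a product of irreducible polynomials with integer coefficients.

(2*w-7)*(w+1)*(w+3)*(w-7)

By the rational root theorem, w = 7 is a root, so (w-7) is a factor; dividing leaves 2*w**3+w**2-22*w-21.
Continuing, w = 7/2 is a root, giving the factor (2*w-7) and quotient w**2+4*w+3.
The remaining quadratic factors as (w+3)(w+1).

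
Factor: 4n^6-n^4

n^4(2n+1)(2n-1)

Every term has a factor of n^4; factoring it out leaves 4n^2-1.
Recognize a difference of squares with the parts 2n and 1.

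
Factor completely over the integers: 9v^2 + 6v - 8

Need a pair with product 9·(-8) = -72 and sum 6: that's 12 and -6.
Split the middle term: 9v^2 + 12v - 6v - 8 = 3v(3v + 4) - 2(3v + 4).

(3v + 4)(3v - 2)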